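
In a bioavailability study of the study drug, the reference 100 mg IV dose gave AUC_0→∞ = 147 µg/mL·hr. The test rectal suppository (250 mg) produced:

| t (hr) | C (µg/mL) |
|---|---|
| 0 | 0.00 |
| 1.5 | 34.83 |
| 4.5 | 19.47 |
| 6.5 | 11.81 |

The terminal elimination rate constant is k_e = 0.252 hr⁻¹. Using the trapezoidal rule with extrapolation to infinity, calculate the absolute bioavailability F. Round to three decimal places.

F = 0.505

Trapezoidal AUC_0→6.5 (rectal suppository):
  [0→1.5]: (0.00+34.83)/2 × 1.5 = 26.1225
  [1.5→4.5]: (34.83+19.47)/2 × 3 = 81.45
  [4.5→6.5]: (19.47+11.81)/2 × 2 = 31.28
  Sum = 138.8525 µg/mL·hr
Tail: C_last/k_e = 11.81/0.252 = 46.865
AUC_0→∞ (rectal suppository) = 138.8525 + 46.865 = 185.7175 µg/mL·hr
F = (AUC_ev/D_ev)/(AUC_iv/D_iv) = (185.7175/250)/(147/100) = 0.74287/1.47 = 0.5054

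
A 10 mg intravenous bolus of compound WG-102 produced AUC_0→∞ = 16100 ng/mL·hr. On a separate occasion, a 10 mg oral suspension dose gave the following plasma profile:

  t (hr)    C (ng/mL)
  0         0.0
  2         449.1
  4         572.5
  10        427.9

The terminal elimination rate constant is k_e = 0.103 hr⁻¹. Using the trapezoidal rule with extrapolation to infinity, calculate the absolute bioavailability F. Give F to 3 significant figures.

Trapezoidal AUC_0→10 (oral suspension):
  [0→2]: (0.0+449.1)/2 × 2 = 449.1
  [2→4]: (449.1+572.5)/2 × 2 = 1021.6
  [4→10]: (572.5+427.9)/2 × 6 = 3001.2
  Sum = 4471.9 ng/mL·hr
Tail: C_last/k_e = 427.9/0.103 = 4154.369
AUC_0→∞ (oral suspension) = 4471.9 + 4154.369 = 8626.269 ng/mL·hr
F = (AUC_ev/D_ev)/(AUC_iv/D_iv) = (8626.269/10)/(16100/10) = 862.6269/1610 = 0.5358

F = 0.536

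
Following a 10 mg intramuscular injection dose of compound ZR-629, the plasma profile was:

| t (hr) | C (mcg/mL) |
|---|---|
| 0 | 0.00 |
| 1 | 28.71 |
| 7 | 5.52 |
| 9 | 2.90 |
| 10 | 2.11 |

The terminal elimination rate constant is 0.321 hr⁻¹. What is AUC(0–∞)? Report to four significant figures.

AUC = 134.5 mcg/mL·hr

Trapezoidal AUC_0→10:
  [0→1]: (0.00+28.71)/2 × 1 = 14.355
  [1→7]: (28.71+5.52)/2 × 6 = 102.69
  [7→9]: (5.52+2.90)/2 × 2 = 8.42
  [9→10]: (2.90+2.11)/2 × 1 = 2.505
  Sum = 127.97 mcg/mL·hr
Extrapolated tail: C_last / k_e = 2.11 / 0.321 = 6.573
AUC_0→∞ = 127.97 + 6.573 = 134.543 mcg/mL·hr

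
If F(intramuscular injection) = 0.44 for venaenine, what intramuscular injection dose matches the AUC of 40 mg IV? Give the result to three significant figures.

For equal systemic exposure: F × D_ev = D_iv
D_ev = D_iv / F = 40 / 0.44 = 90.9091 mg

D_intramuscular = 90.9 mg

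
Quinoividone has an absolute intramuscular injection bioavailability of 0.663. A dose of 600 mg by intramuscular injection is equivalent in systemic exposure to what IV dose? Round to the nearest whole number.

Systemic exposure from an extravascular dose = F × D_ev, so the equivalent IV dose is F × D_ev.
D_iv = F × D_ev = 0.663 × 600 = 397.8 mg

D_iv = 398 mg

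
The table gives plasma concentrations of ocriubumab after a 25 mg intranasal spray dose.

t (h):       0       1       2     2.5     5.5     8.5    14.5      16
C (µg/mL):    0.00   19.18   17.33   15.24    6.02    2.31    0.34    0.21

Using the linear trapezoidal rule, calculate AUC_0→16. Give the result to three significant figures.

Trapezoidal AUC_0→16:
  [0→1]: (0.00+19.18)/2 × 1 = 9.59
  [1→2]: (19.18+17.33)/2 × 1 = 18.255
  [2→2.5]: (17.33+15.24)/2 × 0.5 = 8.1425
  [2.5→5.5]: (15.24+6.02)/2 × 3 = 31.89
  [5.5→8.5]: (6.02+2.31)/2 × 3 = 12.495
  [8.5→14.5]: (2.31+0.34)/2 × 6 = 7.95
  [14.5→16]: (0.34+0.21)/2 × 1.5 = 0.4125
  Sum = 88.735 µg/mL·h

AUC = 88.7 µg/mL·h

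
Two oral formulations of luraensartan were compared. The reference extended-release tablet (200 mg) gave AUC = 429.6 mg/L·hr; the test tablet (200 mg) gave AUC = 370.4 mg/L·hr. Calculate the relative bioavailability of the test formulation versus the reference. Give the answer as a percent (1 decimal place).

F_rel = 86.2%

F_rel = (AUC_test/D_test) / (AUC_ref/D_ref)
      = (370.4/200) / (429.6/200)
      = 1.852 / 2.148 = 0.8622 = 86.22%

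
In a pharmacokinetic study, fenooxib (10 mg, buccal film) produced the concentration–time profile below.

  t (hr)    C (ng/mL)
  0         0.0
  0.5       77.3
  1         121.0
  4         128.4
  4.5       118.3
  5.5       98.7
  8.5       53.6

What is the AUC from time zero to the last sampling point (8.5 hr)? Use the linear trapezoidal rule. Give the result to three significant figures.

Trapezoidal AUC_0→8.5:
  [0→0.5]: (0.0+77.3)/2 × 0.5 = 19.325
  [0.5→1]: (77.3+121.0)/2 × 0.5 = 49.575
  [1→4]: (121.0+128.4)/2 × 3 = 374.1
  [4→4.5]: (128.4+118.3)/2 × 0.5 = 61.675
  [4.5→5.5]: (118.3+98.7)/2 × 1 = 108.5
  [5.5→8.5]: (98.7+53.6)/2 × 3 = 228.45
  Sum = 841.625 ng/mL·hr

AUC = 842 ng/mL·hr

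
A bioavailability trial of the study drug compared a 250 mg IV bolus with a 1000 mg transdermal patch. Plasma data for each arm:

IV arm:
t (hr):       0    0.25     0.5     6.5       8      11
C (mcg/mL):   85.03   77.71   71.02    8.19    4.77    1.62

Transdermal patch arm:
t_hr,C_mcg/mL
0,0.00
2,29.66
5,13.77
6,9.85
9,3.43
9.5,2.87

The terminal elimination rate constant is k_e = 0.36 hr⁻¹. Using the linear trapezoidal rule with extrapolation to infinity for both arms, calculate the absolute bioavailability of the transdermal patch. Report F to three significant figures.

F = 0.113

Trapezoidal AUC_0→11 (IV):
  [0→0.25]: (85.03+77.71)/2 × 0.25 = 20.3425
  [0.25→0.5]: (77.71+71.02)/2 × 0.25 = 18.59125
  [0.5→6.5]: (71.02+8.19)/2 × 6 = 237.63
  [6.5→8]: (8.19+4.77)/2 × 1.5 = 9.72
  [8→11]: (4.77+1.62)/2 × 3 = 9.585
  Sum = 295.86875 mcg/mL·hr
IV tail: 1.62/0.36 = 4.500; AUC_iv,0→∞ = 295.86875 + 4.500 = 300.36875 mcg/mL·hr
Trapezoidal AUC_0→9.5 (transdermal patch):
  [0→2]: (0.00+29.66)/2 × 2 = 29.66
  [2→5]: (29.66+13.77)/2 × 3 = 65.145
  [5→6]: (13.77+9.85)/2 × 1 = 11.81
  [6→9]: (9.85+3.43)/2 × 3 = 19.92
  [9→9.5]: (3.43+2.87)/2 × 0.5 = 1.575
  Sum = 128.11 mcg/mL·hr
transdermal patch tail: 2.87/0.36 = 7.972; AUC_ev,0→∞ = 128.11 + 7.972 = 136.082 mcg/mL·hr
F = (AUC_ev/D_ev)/(AUC_iv/D_iv) = (136.082/1000)/(300.36875/250) = 0.136082/1.201475 = 0.1133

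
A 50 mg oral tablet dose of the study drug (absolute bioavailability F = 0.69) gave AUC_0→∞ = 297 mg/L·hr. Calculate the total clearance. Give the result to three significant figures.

CL = F × Dose / AUC_0→∞
   = 0.69 × 50 / 297 = 0.116162 L/hr

CL = 0.116 L/hr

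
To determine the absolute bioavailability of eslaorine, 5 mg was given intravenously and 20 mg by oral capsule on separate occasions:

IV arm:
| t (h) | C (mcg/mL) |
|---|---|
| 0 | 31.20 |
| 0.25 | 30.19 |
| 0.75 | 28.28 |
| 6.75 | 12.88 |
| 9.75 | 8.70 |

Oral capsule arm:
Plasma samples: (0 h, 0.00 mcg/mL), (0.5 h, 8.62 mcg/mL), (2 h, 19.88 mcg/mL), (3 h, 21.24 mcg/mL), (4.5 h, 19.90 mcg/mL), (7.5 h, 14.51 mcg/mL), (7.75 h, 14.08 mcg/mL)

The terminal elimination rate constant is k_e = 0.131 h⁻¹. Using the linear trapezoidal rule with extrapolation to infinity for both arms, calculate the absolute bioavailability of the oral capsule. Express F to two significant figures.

F = 0.24

Trapezoidal AUC_0→9.75 (IV):
  [0→0.25]: (31.20+30.19)/2 × 0.25 = 7.67375
  [0.25→0.75]: (30.19+28.28)/2 × 0.5 = 14.6175
  [0.75→6.75]: (28.28+12.88)/2 × 6 = 123.48
  [6.75→9.75]: (12.88+8.70)/2 × 3 = 32.37
  Sum = 178.14125 mcg/mL·h
IV tail: 8.70/0.131 = 66.412; AUC_iv,0→∞ = 178.14125 + 66.412 = 244.55325 mcg/mL·h
Trapezoidal AUC_0→7.75 (oral capsule):
  [0→0.5]: (0.00+8.62)/2 × 0.5 = 2.155
  [0.5→2]: (8.62+19.88)/2 × 1.5 = 21.375
  [2→3]: (19.88+21.24)/2 × 1 = 20.56
  [3→4.5]: (21.24+19.90)/2 × 1.5 = 30.855
  [4.5→7.5]: (19.90+14.51)/2 × 3 = 51.615
  [7.5→7.75]: (14.51+14.08)/2 × 0.25 = 3.57375
  Sum = 130.13375 mcg/mL·h
oral capsule tail: 14.08/0.131 = 107.481; AUC_ev,0→∞ = 130.13375 + 107.481 = 237.61475 mcg/mL·h
F = (AUC_ev/D_ev)/(AUC_iv/D_iv) = (237.61475/20)/(244.55325/5) = 11.8807/48.91065 = 0.2429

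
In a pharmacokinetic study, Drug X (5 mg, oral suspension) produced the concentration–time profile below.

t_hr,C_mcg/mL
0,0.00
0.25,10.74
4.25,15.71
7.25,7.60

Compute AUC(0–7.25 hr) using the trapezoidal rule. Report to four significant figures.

AUC = 89.21 mcg/mL·hr

Trapezoidal AUC_0→7.25:
  [0→0.25]: (0.00+10.74)/2 × 0.25 = 1.3425
  [0.25→4.25]: (10.74+15.71)/2 × 4 = 52.9
  [4.25→7.25]: (15.71+7.60)/2 × 3 = 34.965
  Sum = 89.2075 mcg/mL·hr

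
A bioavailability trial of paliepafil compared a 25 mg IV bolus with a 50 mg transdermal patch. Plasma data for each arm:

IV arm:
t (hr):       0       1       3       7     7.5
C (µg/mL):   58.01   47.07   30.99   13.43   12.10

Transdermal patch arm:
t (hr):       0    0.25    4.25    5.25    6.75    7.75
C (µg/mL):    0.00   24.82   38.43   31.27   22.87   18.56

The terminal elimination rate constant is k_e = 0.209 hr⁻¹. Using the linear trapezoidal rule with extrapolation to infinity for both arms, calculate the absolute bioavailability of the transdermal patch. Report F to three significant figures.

Trapezoidal AUC_0→7.5 (IV):
  [0→1]: (58.01+47.07)/2 × 1 = 52.54
  [1→3]: (47.07+30.99)/2 × 2 = 78.06
  [3→7]: (30.99+13.43)/2 × 4 = 88.84
  [7→7.5]: (13.43+12.10)/2 × 0.5 = 6.3825
  Sum = 225.8225 µg/mL·hr
IV tail: 12.10/0.209 = 57.895; AUC_iv,0→∞ = 225.8225 + 57.895 = 283.7175 µg/mL·hr
Trapezoidal AUC_0→7.75 (transdermal patch):
  [0→0.25]: (0.00+24.82)/2 × 0.25 = 3.1025
  [0.25→4.25]: (24.82+38.43)/2 × 4 = 126.5
  [4.25→5.25]: (38.43+31.27)/2 × 1 = 34.85
  [5.25→6.75]: (31.27+22.87)/2 × 1.5 = 40.605
  [6.75→7.75]: (22.87+18.56)/2 × 1 = 20.715
  Sum = 225.7725 µg/mL·hr
transdermal patch tail: 18.56/0.209 = 88.804; AUC_ev,0→∞ = 225.7725 + 88.804 = 314.5765 µg/mL·hr
F = (AUC_ev/D_ev)/(AUC_iv/D_iv) = (314.5765/50)/(283.7175/25) = 6.29153/11.3487 = 0.5544

F = 0.554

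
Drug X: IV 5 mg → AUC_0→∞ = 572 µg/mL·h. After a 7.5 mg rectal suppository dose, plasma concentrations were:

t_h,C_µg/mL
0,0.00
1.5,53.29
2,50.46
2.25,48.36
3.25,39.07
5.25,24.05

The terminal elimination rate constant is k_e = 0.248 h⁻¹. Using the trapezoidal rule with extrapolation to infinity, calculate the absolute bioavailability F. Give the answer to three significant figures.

F = 0.329

Trapezoidal AUC_0→5.25 (rectal suppository):
  [0→1.5]: (0.00+53.29)/2 × 1.5 = 39.9675
  [1.5→2]: (53.29+50.46)/2 × 0.5 = 25.9375
  [2→2.25]: (50.46+48.36)/2 × 0.25 = 12.3525
  [2.25→3.25]: (48.36+39.07)/2 × 1 = 43.715
  [3.25→5.25]: (39.07+24.05)/2 × 2 = 63.12
  Sum = 185.0925 µg/mL·h
Tail: C_last/k_e = 24.05/0.248 = 96.976
AUC_0→∞ (rectal suppository) = 185.0925 + 96.976 = 282.0685 µg/mL·h
F = (AUC_ev/D_ev)/(AUC_iv/D_iv) = (282.0685/7.5)/(572/5) = 37.6091/114.4 = 0.3288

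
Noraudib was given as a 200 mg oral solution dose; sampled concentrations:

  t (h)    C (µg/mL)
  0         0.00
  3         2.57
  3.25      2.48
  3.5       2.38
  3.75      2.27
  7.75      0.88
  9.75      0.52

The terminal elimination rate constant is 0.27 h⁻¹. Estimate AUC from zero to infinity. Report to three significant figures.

Trapezoidal AUC_0→9.75:
  [0→3]: (0.00+2.57)/2 × 3 = 3.855
  [3→3.25]: (2.57+2.48)/2 × 0.25 = 0.63125
  [3.25→3.5]: (2.48+2.38)/2 × 0.25 = 0.6075
  [3.5→3.75]: (2.38+2.27)/2 × 0.25 = 0.58125
  [3.75→7.75]: (2.27+0.88)/2 × 4 = 6.3
  [7.75→9.75]: (0.88+0.52)/2 × 2 = 1.4
  Sum = 13.375 µg/mL·h
Extrapolated tail: C_last / k_e = 0.52 / 0.27 = 1.926
AUC_0→∞ = 13.375 + 1.926 = 15.301 µg/mL·h

AUC = 15.3 µg/mL·h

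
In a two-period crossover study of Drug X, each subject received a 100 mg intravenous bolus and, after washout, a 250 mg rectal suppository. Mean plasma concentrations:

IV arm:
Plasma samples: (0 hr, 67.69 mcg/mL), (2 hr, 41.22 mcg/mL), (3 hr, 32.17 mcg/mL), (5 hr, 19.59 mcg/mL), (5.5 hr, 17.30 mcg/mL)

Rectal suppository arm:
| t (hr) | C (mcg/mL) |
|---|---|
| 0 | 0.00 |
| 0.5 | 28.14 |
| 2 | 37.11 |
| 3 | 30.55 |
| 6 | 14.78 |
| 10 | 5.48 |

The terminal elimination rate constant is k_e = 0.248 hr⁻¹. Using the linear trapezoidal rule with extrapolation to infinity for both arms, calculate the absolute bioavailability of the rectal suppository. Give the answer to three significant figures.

Trapezoidal AUC_0→5.5 (IV):
  [0→2]: (67.69+41.22)/2 × 2 = 108.91
  [2→3]: (41.22+32.17)/2 × 1 = 36.695
  [3→5]: (32.17+19.59)/2 × 2 = 51.76
  [5→5.5]: (19.59+17.30)/2 × 0.5 = 9.2225
  Sum = 206.5875 mcg/mL·hr
IV tail: 17.30/0.248 = 69.758; AUC_iv,0→∞ = 206.5875 + 69.758 = 276.3455 mcg/mL·hr
Trapezoidal AUC_0→10 (rectal suppository):
  [0→0.5]: (0.00+28.14)/2 × 0.5 = 7.035
  [0.5→2]: (28.14+37.11)/2 × 1.5 = 48.9375
  [2→3]: (37.11+30.55)/2 × 1 = 33.83
  [3→6]: (30.55+14.78)/2 × 3 = 67.995
  [6→10]: (14.78+5.48)/2 × 4 = 40.52
  Sum = 198.3175 mcg/mL·hr
rectal suppository tail: 5.48/0.248 = 22.097; AUC_ev,0→∞ = 198.3175 + 22.097 = 220.4145 mcg/mL·hr
F = (AUC_ev/D_ev)/(AUC_iv/D_iv) = (220.4145/250)/(276.3455/100) = 0.881658/2.763455 = 0.3190

F = 0.319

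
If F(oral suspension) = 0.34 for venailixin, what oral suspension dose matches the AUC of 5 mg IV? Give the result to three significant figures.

For equal systemic exposure: F × D_ev = D_iv
D_ev = D_iv / F = 5 / 0.34 = 14.7059 mg

D_oral = 14.7 mg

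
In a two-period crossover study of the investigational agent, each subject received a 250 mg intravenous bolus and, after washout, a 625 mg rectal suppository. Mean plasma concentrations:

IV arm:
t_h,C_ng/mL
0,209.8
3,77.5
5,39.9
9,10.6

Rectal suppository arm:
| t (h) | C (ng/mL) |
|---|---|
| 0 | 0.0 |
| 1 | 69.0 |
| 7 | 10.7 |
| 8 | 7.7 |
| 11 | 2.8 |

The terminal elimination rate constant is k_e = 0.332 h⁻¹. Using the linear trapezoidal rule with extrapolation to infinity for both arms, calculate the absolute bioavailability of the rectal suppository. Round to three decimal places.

Trapezoidal AUC_0→9 (IV):
  [0→3]: (209.8+77.5)/2 × 3 = 430.95
  [3→5]: (77.5+39.9)/2 × 2 = 117.4
  [5→9]: (39.9+10.6)/2 × 4 = 101.0
  Sum = 649.35 ng/mL·h
IV tail: 10.6/0.332 = 31.928; AUC_iv,0→∞ = 649.35 + 31.928 = 681.278 ng/mL·h
Trapezoidal AUC_0→11 (rectal suppository):
  [0→1]: (0.0+69.0)/2 × 1 = 34.5
  [1→7]: (69.0+10.7)/2 × 6 = 239.1
  [7→8]: (10.7+7.7)/2 × 1 = 9.2
  [8→11]: (7.7+2.8)/2 × 3 = 15.75
  Sum = 298.55 ng/mL·h
rectal suppository tail: 2.8/0.332 = 8.434; AUC_ev,0→∞ = 298.55 + 8.434 = 306.984 ng/mL·h
F = (AUC_ev/D_ev)/(AUC_iv/D_iv) = (306.984/625)/(681.278/250) = 0.4911744/2.725112 = 0.1802

F = 0.180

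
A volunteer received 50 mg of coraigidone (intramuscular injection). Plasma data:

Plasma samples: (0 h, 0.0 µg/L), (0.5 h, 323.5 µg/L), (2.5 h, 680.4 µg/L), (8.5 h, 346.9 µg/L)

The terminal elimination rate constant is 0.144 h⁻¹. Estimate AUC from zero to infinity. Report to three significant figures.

AUC = 6580 µg/L·h

Trapezoidal AUC_0→8.5:
  [0→0.5]: (0.0+323.5)/2 × 0.5 = 80.875
  [0.5→2.5]: (323.5+680.4)/2 × 2 = 1003.9
  [2.5→8.5]: (680.4+346.9)/2 × 6 = 3081.9
  Sum = 4166.675 µg/L·h
Extrapolated tail: C_last / k_e = 346.9 / 0.144 = 2409.028
AUC_0→∞ = 4166.675 + 2409.028 = 6575.703 µg/L·h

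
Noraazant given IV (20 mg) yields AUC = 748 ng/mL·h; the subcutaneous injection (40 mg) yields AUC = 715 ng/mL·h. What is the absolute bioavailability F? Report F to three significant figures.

F = 0.478

F = (AUC_ev / D_ev) / (AUC_iv / D_iv)
  = (715/40) / (748/20)
  = 17.875 / 37.4 = 0.4779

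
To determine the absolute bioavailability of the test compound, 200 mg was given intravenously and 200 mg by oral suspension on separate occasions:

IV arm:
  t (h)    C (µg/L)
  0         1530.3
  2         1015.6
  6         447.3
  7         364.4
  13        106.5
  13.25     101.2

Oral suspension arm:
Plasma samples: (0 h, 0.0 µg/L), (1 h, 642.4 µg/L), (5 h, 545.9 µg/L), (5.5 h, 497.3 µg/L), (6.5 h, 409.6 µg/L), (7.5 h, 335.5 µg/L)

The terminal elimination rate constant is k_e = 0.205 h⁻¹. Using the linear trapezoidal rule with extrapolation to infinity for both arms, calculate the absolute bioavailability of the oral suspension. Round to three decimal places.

F = 0.694

Trapezoidal AUC_0→13.25 (IV):
  [0→2]: (1530.3+1015.6)/2 × 2 = 2545.9
  [2→6]: (1015.6+447.3)/2 × 4 = 2925.8
  [6→7]: (447.3+364.4)/2 × 1 = 405.85
  [7→13]: (364.4+106.5)/2 × 6 = 1412.7
  [13→13.25]: (106.5+101.2)/2 × 0.25 = 25.9625
  Sum = 7316.2125 µg/L·h
IV tail: 101.2/0.205 = 493.659; AUC_iv,0→∞ = 7316.2125 + 493.659 = 7809.8715 µg/L·h
Trapezoidal AUC_0→7.5 (oral suspension):
  [0→1]: (0.0+642.4)/2 × 1 = 321.2
  [1→5]: (642.4+545.9)/2 × 4 = 2376.6
  [5→5.5]: (545.9+497.3)/2 × 0.5 = 260.8
  [5.5→6.5]: (497.3+409.6)/2 × 1 = 453.45
  [6.5→7.5]: (409.6+335.5)/2 × 1 = 372.55
  Sum = 3784.6 µg/L·h
oral suspension tail: 335.5/0.205 = 1636.585; AUC_ev,0→∞ = 3784.6 + 1636.585 = 5421.185 µg/L·h
F = (AUC_ev/D_ev)/(AUC_iv/D_iv) = (5421.185/200)/(7809.8715/200) = 27.105925/39.0494 = 0.6941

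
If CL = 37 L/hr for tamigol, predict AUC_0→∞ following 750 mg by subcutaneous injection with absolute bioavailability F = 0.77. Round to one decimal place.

AUC = 15.6 mg/L·hr

AUC_0→∞ = F × Dose / CL
        = 0.77 × 750 / 37 = 15.6081 mg/L·hr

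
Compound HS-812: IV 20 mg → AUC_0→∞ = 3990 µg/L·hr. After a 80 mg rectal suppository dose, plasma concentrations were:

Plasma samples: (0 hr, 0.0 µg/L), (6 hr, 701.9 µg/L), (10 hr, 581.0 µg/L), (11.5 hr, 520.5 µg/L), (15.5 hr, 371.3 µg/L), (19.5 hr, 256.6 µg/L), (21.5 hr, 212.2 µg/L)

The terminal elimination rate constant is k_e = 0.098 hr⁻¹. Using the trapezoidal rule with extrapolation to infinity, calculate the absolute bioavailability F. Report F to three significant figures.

F = 0.700

Trapezoidal AUC_0→21.5 (rectal suppository):
  [0→6]: (0.0+701.9)/2 × 6 = 2105.7
  [6→10]: (701.9+581.0)/2 × 4 = 2565.8
  [10→11.5]: (581.0+520.5)/2 × 1.5 = 826.125
  [11.5→15.5]: (520.5+371.3)/2 × 4 = 1783.6
  [15.5→19.5]: (371.3+256.6)/2 × 4 = 1255.8
  [19.5→21.5]: (256.6+212.2)/2 × 2 = 468.8
  Sum = 9005.825 µg/L·hr
Tail: C_last/k_e = 212.2/0.098 = 2165.306
AUC_0→∞ (rectal suppository) = 9005.825 + 2165.306 = 11171.131 µg/L·hr
F = (AUC_ev/D_ev)/(AUC_iv/D_iv) = (11171.131/80)/(3990/20) = 139.639/199.5 = 0.6999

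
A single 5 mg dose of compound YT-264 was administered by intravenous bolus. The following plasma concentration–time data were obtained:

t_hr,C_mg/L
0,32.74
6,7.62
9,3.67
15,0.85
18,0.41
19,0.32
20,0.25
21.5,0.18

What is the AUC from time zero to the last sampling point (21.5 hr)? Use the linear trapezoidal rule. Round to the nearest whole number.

AUC = 154 mg/L·hr

Trapezoidal AUC_0→21.5:
  [0→6]: (32.74+7.62)/2 × 6 = 121.08
  [6→9]: (7.62+3.67)/2 × 3 = 16.935
  [9→15]: (3.67+0.85)/2 × 6 = 13.56
  [15→18]: (0.85+0.41)/2 × 3 = 1.89
  [18→19]: (0.41+0.32)/2 × 1 = 0.365
  [19→20]: (0.32+0.25)/2 × 1 = 0.285
  [20→21.5]: (0.25+0.18)/2 × 1.5 = 0.3225
  Sum = 154.4375 mg/L·hr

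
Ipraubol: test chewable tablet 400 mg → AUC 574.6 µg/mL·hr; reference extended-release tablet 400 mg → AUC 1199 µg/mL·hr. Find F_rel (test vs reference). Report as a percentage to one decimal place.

F_rel = 47.9%

F_rel = (AUC_test/D_test) / (AUC_ref/D_ref)
      = (574.6/400) / (1199/400)
      = 1.4365 / 2.9975 = 0.4792 = 47.92%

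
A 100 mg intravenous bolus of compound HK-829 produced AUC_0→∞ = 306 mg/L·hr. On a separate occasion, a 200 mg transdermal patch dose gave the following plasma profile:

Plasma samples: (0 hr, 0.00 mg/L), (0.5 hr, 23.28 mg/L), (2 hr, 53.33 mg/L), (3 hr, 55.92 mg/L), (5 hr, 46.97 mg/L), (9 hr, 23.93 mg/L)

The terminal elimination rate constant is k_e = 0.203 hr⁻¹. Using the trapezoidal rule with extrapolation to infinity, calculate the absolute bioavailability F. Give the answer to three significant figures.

F = 0.785

Trapezoidal AUC_0→9 (transdermal patch):
  [0→0.5]: (0.00+23.28)/2 × 0.5 = 5.82
  [0.5→2]: (23.28+53.33)/2 × 1.5 = 57.4575
  [2→3]: (53.33+55.92)/2 × 1 = 54.625
  [3→5]: (55.92+46.97)/2 × 2 = 102.89
  [5→9]: (46.97+23.93)/2 × 4 = 141.8
  Sum = 362.5925 mg/L·hr
Tail: C_last/k_e = 23.93/0.203 = 117.882
AUC_0→∞ (transdermal patch) = 362.5925 + 117.882 = 480.4745 mg/L·hr
F = (AUC_ev/D_ev)/(AUC_iv/D_iv) = (480.4745/200)/(306/100) = 2.4023725/3.06 = 0.7851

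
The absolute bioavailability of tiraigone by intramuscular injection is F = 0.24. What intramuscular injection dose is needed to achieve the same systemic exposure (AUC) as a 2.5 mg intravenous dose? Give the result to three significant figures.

For equal systemic exposure: F × D_ev = D_iv
D_ev = D_iv / F = 2.5 / 0.24 = 10.4167 mg

D_intramuscular = 10.4 mg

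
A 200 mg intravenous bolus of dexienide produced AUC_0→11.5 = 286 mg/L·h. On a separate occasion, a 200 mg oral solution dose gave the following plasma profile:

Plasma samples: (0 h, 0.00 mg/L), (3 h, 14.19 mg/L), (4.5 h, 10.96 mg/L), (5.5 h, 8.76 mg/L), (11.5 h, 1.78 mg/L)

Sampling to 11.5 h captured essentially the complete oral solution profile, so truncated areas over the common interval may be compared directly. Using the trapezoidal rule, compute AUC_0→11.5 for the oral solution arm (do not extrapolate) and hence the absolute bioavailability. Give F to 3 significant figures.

Trapezoidal AUC_0→11.5 (oral solution):
  [0→3]: (0.00+14.19)/2 × 3 = 21.285
  [3→4.5]: (14.19+10.96)/2 × 1.5 = 18.8625
  [4.5→5.5]: (10.96+8.76)/2 × 1 = 9.86
  [5.5→11.5]: (8.76+1.78)/2 × 6 = 31.62
  Sum = 81.6275 mg/L·h
F = (AUC_ev/D_ev)/(AUC_iv/D_iv) = (81.6275/200)/(286/200) = 0.4081375/1.43 = 0.2854

F = 0.285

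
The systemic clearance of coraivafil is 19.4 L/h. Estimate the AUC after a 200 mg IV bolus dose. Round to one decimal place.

AUC_0→∞ = Dose_iv / CL
        = 200 / 19.4 = 10.3093 mg/L·h

AUC = 10.3 mg/L·h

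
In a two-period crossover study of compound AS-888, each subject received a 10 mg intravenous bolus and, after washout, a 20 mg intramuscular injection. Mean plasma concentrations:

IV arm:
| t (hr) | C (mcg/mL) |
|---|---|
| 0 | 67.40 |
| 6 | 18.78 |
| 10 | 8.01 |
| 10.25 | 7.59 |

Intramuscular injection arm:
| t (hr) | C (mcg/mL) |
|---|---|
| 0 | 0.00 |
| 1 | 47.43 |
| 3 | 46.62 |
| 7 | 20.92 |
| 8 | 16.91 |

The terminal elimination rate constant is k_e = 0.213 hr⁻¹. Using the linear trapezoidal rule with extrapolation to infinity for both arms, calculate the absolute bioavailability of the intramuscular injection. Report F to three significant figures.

F = 0.502

Trapezoidal AUC_0→10.25 (IV):
  [0→6]: (67.40+18.78)/2 × 6 = 258.54
  [6→10]: (18.78+8.01)/2 × 4 = 53.58
  [10→10.25]: (8.01+7.59)/2 × 0.25 = 1.95
  Sum = 314.07 mcg/mL·hr
IV tail: 7.59/0.213 = 35.634; AUC_iv,0→∞ = 314.07 + 35.634 = 349.704 mcg/mL·hr
Trapezoidal AUC_0→8 (intramuscular injection):
  [0→1]: (0.00+47.43)/2 × 1 = 23.715
  [1→3]: (47.43+46.62)/2 × 2 = 94.05
  [3→7]: (46.62+20.92)/2 × 4 = 135.08
  [7→8]: (20.92+16.91)/2 × 1 = 18.915
  Sum = 271.76 mcg/mL·hr
intramuscular injection tail: 16.91/0.213 = 79.390; AUC_ev,0→∞ = 271.76 + 79.390 = 351.15 mcg/mL·hr
F = (AUC_ev/D_ev)/(AUC_iv/D_iv) = (351.15/20)/(349.704/10) = 17.5575/34.9704 = 0.5021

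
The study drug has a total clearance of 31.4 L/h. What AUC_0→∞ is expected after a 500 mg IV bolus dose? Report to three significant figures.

AUC_0→∞ = Dose_iv / CL
        = 500 / 31.4 = 15.9236 mg/L·h

AUC = 15.9 mg/L·h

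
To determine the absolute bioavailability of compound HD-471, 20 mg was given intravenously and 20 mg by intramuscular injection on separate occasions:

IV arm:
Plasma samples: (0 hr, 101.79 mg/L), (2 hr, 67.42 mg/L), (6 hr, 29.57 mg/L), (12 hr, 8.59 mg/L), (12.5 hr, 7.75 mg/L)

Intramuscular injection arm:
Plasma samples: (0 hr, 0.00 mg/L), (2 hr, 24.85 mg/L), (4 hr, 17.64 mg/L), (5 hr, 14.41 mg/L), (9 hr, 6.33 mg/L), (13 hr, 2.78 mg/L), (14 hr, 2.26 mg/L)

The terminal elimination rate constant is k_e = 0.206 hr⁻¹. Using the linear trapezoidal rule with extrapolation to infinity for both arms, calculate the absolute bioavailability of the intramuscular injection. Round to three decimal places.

Trapezoidal AUC_0→12.5 (IV):
  [0→2]: (101.79+67.42)/2 × 2 = 169.21
  [2→6]: (67.42+29.57)/2 × 4 = 193.98
  [6→12]: (29.57+8.59)/2 × 6 = 114.48
  [12→12.5]: (8.59+7.75)/2 × 0.5 = 4.085
  Sum = 481.755 mg/L·hr
IV tail: 7.75/0.206 = 37.621; AUC_iv,0→∞ = 481.755 + 37.621 = 519.376 mg/L·hr
Trapezoidal AUC_0→14 (intramuscular injection):
  [0→2]: (0.00+24.85)/2 × 2 = 24.85
  [2→4]: (24.85+17.64)/2 × 2 = 42.49
  [4→5]: (17.64+14.41)/2 × 1 = 16.025
  [5→9]: (14.41+6.33)/2 × 4 = 41.48
  [9→13]: (6.33+2.78)/2 × 4 = 18.22
  [13→14]: (2.78+2.26)/2 × 1 = 2.52
  Sum = 145.585 mg/L·hr
intramuscular injection tail: 2.26/0.206 = 10.971; AUC_ev,0→∞ = 145.585 + 10.971 = 156.556 mg/L·hr
F = (AUC_ev/D_ev)/(AUC_iv/D_iv) = (156.556/20)/(519.376/20) = 7.8278/25.9688 = 0.3014

F = 0.301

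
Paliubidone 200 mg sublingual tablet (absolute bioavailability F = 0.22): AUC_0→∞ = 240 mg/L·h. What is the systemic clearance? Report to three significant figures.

CL = F × Dose / AUC_0→∞
   = 0.22 × 200 / 240 = 0.183333 L/h

CL = 0.183 L/h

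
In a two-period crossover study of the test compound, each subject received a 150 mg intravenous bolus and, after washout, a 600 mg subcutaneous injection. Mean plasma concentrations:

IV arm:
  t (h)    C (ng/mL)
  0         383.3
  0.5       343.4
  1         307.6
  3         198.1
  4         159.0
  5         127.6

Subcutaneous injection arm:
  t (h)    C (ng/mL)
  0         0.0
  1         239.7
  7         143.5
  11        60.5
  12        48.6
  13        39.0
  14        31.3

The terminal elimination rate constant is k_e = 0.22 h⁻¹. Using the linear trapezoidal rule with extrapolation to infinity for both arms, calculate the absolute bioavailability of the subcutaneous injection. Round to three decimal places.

Trapezoidal AUC_0→5 (IV):
  [0→0.5]: (383.3+343.4)/2 × 0.5 = 181.675
  [0.5→1]: (343.4+307.6)/2 × 0.5 = 162.75
  [1→3]: (307.6+198.1)/2 × 2 = 505.7
  [3→4]: (198.1+159.0)/2 × 1 = 178.55
  [4→5]: (159.0+127.6)/2 × 1 = 143.3
  Sum = 1171.975 ng/mL·h
IV tail: 127.6/0.22 = 580.000; AUC_iv,0→∞ = 1171.975 + 580.000 = 1751.975 ng/mL·h
Trapezoidal AUC_0→14 (subcutaneous injection):
  [0→1]: (0.0+239.7)/2 × 1 = 119.85
  [1→7]: (239.7+143.5)/2 × 6 = 1149.6
  [7→11]: (143.5+60.5)/2 × 4 = 408.0
  [11→12]: (60.5+48.6)/2 × 1 = 54.55
  [12→13]: (48.6+39.0)/2 × 1 = 43.8
  [13→14]: (39.0+31.3)/2 × 1 = 35.15
  Sum = 1810.95 ng/mL·h
subcutaneous injection tail: 31.3/0.22 = 142.273; AUC_ev,0→∞ = 1810.95 + 142.273 = 1953.223 ng/mL·h
F = (AUC_ev/D_ev)/(AUC_iv/D_iv) = (1953.223/600)/(1751.975/150) = 3.25537/11.6798 = 0.2787

F = 0.279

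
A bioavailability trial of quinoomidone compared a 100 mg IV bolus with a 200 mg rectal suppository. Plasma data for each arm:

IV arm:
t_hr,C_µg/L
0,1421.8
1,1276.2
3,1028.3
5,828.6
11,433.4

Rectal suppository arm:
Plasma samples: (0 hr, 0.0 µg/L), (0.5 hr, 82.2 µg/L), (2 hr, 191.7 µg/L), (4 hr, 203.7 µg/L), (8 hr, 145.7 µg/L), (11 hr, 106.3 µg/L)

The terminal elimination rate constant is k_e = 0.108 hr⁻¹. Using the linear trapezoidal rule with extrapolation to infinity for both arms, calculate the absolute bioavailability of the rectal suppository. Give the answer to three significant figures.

F = 0.101

Trapezoidal AUC_0→11 (IV):
  [0→1]: (1421.8+1276.2)/2 × 1 = 1349.0
  [1→3]: (1276.2+1028.3)/2 × 2 = 2304.5
  [3→5]: (1028.3+828.6)/2 × 2 = 1856.9
  [5→11]: (828.6+433.4)/2 × 6 = 3786.0
  Sum = 9296.4 µg/L·hr
IV tail: 433.4/0.108 = 4012.963; AUC_iv,0→∞ = 9296.4 + 4012.963 = 13309.363 µg/L·hr
Trapezoidal AUC_0→11 (rectal suppository):
  [0→0.5]: (0.0+82.2)/2 × 0.5 = 20.55
  [0.5→2]: (82.2+191.7)/2 × 1.5 = 205.425
  [2→4]: (191.7+203.7)/2 × 2 = 395.4
  [4→8]: (203.7+145.7)/2 × 4 = 698.8
  [8→11]: (145.7+106.3)/2 × 3 = 378.0
  Sum = 1698.175 µg/L·hr
rectal suppository tail: 106.3/0.108 = 984.259; AUC_ev,0→∞ = 1698.175 + 984.259 = 2682.434 µg/L·hr
F = (AUC_ev/D_ev)/(AUC_iv/D_iv) = (2682.434/200)/(13309.363/100) = 13.41217/133.09363 = 0.1008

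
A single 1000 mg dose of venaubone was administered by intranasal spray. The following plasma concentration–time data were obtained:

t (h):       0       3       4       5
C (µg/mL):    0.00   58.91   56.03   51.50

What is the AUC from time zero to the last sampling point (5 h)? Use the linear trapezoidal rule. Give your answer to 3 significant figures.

AUC = 200 µg/mL·h

Trapezoidal AUC_0→5:
  [0→3]: (0.00+58.91)/2 × 3 = 88.365
  [3→4]: (58.91+56.03)/2 × 1 = 57.47
  [4→5]: (56.03+51.50)/2 × 1 = 53.765
  Sum = 199.6 µg/mL·h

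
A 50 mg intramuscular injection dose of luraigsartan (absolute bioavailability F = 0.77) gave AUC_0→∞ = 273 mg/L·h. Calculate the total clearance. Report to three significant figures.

CL = 0.141 L/h

CL = F × Dose / AUC_0→∞
   = 0.77 × 50 / 273 = 0.141026 L/h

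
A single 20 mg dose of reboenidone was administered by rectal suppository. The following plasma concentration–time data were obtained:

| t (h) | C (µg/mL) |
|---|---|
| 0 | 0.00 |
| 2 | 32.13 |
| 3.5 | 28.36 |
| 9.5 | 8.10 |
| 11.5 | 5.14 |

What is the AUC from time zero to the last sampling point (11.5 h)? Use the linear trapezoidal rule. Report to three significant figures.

Trapezoidal AUC_0→11.5:
  [0→2]: (0.00+32.13)/2 × 2 = 32.13
  [2→3.5]: (32.13+28.36)/2 × 1.5 = 45.3675
  [3.5→9.5]: (28.36+8.10)/2 × 6 = 109.38
  [9.5→11.5]: (8.10+5.14)/2 × 2 = 13.24
  Sum = 200.1175 µg/mL·h

AUC = 200 µg/mL·h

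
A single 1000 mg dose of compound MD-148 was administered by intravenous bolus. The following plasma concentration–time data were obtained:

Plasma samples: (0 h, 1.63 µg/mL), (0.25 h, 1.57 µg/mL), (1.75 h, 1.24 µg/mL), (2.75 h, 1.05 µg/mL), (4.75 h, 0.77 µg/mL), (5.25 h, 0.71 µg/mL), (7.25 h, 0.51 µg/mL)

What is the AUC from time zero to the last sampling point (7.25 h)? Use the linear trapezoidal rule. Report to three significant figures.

AUC = 7.06 µg/mL·h

Trapezoidal AUC_0→7.25:
  [0→0.25]: (1.63+1.57)/2 × 0.25 = 0.4
  [0.25→1.75]: (1.57+1.24)/2 × 1.5 = 2.1075
  [1.75→2.75]: (1.24+1.05)/2 × 1 = 1.145
  [2.75→4.75]: (1.05+0.77)/2 × 2 = 1.82
  [4.75→5.25]: (0.77+0.71)/2 × 0.5 = 0.37
  [5.25→7.25]: (0.71+0.51)/2 × 2 = 1.22
  Sum = 7.0625 µg/mL·h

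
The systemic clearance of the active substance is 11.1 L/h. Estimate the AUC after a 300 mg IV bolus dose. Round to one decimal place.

AUC = 27.0 mg/L·h

AUC_0→∞ = Dose_iv / CL
        = 300 / 11.1 = 27.027 mg/L·h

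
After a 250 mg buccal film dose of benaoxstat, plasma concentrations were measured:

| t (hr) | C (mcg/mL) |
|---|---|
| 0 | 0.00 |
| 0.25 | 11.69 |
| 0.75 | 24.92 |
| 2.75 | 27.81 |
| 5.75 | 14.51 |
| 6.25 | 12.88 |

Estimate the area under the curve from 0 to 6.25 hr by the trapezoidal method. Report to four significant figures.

AUC = 133.7 mcg/mL·hr

Trapezoidal AUC_0→6.25:
  [0→0.25]: (0.00+11.69)/2 × 0.25 = 1.46125
  [0.25→0.75]: (11.69+24.92)/2 × 0.5 = 9.1525
  [0.75→2.75]: (24.92+27.81)/2 × 2 = 52.73
  [2.75→5.75]: (27.81+14.51)/2 × 3 = 63.48
  [5.75→6.25]: (14.51+12.88)/2 × 0.5 = 6.8475
  Sum = 133.67125 mcg/mL·hr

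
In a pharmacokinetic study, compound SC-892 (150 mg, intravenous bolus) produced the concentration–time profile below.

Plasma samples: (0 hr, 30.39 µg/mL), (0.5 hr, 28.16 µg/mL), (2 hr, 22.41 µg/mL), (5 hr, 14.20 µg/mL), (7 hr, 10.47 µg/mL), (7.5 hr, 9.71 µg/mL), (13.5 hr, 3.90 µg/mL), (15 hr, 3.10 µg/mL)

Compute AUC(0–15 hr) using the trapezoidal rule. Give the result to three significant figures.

AUC = 183 µg/mL·hr

Trapezoidal AUC_0→15:
  [0→0.5]: (30.39+28.16)/2 × 0.5 = 14.6375
  [0.5→2]: (28.16+22.41)/2 × 1.5 = 37.9275
  [2→5]: (22.41+14.20)/2 × 3 = 54.915
  [5→7]: (14.20+10.47)/2 × 2 = 24.67
  [7→7.5]: (10.47+9.71)/2 × 0.5 = 5.045
  [7.5→13.5]: (9.71+3.90)/2 × 6 = 40.83
  [13.5→15]: (3.90+3.10)/2 × 1.5 = 5.25
  Sum = 183.275 µg/mL·hr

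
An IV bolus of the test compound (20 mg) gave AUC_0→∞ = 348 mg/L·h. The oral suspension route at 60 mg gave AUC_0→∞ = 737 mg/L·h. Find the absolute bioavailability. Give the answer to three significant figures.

F = (AUC_ev / D_ev) / (AUC_iv / D_iv)
  = (737/60) / (348/20)
  = 12.2833 / 17.4 = 0.7059

F = 0.706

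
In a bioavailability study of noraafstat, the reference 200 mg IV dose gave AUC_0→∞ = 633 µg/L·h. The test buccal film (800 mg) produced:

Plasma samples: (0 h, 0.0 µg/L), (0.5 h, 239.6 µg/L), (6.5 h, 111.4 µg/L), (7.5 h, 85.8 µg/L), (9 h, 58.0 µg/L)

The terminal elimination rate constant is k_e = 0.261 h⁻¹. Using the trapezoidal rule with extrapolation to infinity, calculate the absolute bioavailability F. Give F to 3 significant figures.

Trapezoidal AUC_0→9 (buccal film):
  [0→0.5]: (0.0+239.6)/2 × 0.5 = 59.9
  [0.5→6.5]: (239.6+111.4)/2 × 6 = 1053.0
  [6.5→7.5]: (111.4+85.8)/2 × 1 = 98.6
  [7.5→9]: (85.8+58.0)/2 × 1.5 = 107.85
  Sum = 1319.35 µg/L·h
Tail: C_last/k_e = 58.0/0.261 = 222.222
AUC_0→∞ (buccal film) = 1319.35 + 222.222 = 1541.572 µg/L·h
F = (AUC_ev/D_ev)/(AUC_iv/D_iv) = (1541.572/800)/(633/200) = 1.926965/3.165 = 0.6088

F = 0.609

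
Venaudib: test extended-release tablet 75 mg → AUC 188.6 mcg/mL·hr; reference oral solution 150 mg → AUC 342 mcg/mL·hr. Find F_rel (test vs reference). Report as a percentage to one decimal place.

F_rel = (AUC_test/D_test) / (AUC_ref/D_ref)
      = (188.6/75) / (342/150)
      = 2.51467 / 2.28 = 1.1029 = 110.29%

F_rel = 110.3%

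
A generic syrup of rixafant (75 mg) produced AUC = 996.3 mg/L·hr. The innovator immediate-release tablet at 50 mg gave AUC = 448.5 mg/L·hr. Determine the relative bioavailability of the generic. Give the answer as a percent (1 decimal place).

F_rel = 148.1%

F_rel = (AUC_test/D_test) / (AUC_ref/D_ref)
      = (996.3/75) / (448.5/50)
      = 13.284 / 8.97 = 1.4809 = 148.09%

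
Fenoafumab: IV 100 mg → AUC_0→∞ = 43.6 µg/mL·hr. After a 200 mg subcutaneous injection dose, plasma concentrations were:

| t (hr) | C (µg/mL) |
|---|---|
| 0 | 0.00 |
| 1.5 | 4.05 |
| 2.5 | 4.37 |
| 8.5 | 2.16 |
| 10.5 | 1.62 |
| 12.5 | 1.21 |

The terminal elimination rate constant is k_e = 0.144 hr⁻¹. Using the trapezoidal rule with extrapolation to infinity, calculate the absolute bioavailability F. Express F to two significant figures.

F = 0.48

Trapezoidal AUC_0→12.5 (subcutaneous injection):
  [0→1.5]: (0.00+4.05)/2 × 1.5 = 3.0375
  [1.5→2.5]: (4.05+4.37)/2 × 1 = 4.21
  [2.5→8.5]: (4.37+2.16)/2 × 6 = 19.59
  [8.5→10.5]: (2.16+1.62)/2 × 2 = 3.78
  [10.5→12.5]: (1.62+1.21)/2 × 2 = 2.83
  Sum = 33.4475 µg/mL·hr
Tail: C_last/k_e = 1.21/0.144 = 8.403
AUC_0→∞ (subcutaneous injection) = 33.4475 + 8.403 = 41.8505 µg/mL·hr
F = (AUC_ev/D_ev)/(AUC_iv/D_iv) = (41.8505/200)/(43.6/100) = 0.2092525/0.436 = 0.4799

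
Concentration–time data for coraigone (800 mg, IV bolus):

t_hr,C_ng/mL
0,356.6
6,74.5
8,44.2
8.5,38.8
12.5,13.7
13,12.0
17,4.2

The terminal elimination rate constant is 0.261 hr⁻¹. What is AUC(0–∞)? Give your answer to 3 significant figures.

AUC = 1590 ng/mL·hr

Trapezoidal AUC_0→17:
  [0→6]: (356.6+74.5)/2 × 6 = 1293.3
  [6→8]: (74.5+44.2)/2 × 2 = 118.7
  [8→8.5]: (44.2+38.8)/2 × 0.5 = 20.75
  [8.5→12.5]: (38.8+13.7)/2 × 4 = 105.0
  [12.5→13]: (13.7+12.0)/2 × 0.5 = 6.425
  [13→17]: (12.0+4.2)/2 × 4 = 32.4
  Sum = 1576.575 ng/mL·hr
Extrapolated tail: C_last / k_e = 4.2 / 0.261 = 16.092
AUC_0→∞ = 1576.575 + 16.092 = 1592.667 ng/mL·hr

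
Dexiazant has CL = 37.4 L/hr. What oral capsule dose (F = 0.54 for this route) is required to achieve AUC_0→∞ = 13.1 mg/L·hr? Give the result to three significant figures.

Dose = 907 mg

Dose = CL × AUC_0→∞ / F
     = 37.4 × 13.1 / 0.54 = 907.296 mg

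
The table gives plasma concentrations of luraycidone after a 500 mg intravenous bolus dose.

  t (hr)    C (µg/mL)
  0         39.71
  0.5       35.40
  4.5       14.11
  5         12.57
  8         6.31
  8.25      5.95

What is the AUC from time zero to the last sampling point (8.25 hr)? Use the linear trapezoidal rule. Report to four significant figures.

AUC = 154.3 µg/mL·hr

Trapezoidal AUC_0→8.25:
  [0→0.5]: (39.71+35.40)/2 × 0.5 = 18.7775
  [0.5→4.5]: (35.40+14.11)/2 × 4 = 99.02
  [4.5→5]: (14.11+12.57)/2 × 0.5 = 6.67
  [5→8]: (12.57+6.31)/2 × 3 = 28.32
  [8→8.25]: (6.31+5.95)/2 × 0.25 = 1.5325
  Sum = 154.32 µg/mL·hr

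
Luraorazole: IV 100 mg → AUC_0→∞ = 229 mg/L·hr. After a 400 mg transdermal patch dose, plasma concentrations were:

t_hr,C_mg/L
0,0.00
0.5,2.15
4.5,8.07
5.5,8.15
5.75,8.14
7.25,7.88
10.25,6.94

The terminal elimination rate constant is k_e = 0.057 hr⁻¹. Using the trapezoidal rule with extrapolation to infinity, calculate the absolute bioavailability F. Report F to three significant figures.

Trapezoidal AUC_0→10.25 (transdermal patch):
  [0→0.5]: (0.00+2.15)/2 × 0.5 = 0.5375
  [0.5→4.5]: (2.15+8.07)/2 × 4 = 20.44
  [4.5→5.5]: (8.07+8.15)/2 × 1 = 8.11
  [5.5→5.75]: (8.15+8.14)/2 × 0.25 = 2.03625
  [5.75→7.25]: (8.14+7.88)/2 × 1.5 = 12.015
  [7.25→10.25]: (7.88+6.94)/2 × 3 = 22.23
  Sum = 65.36875 mg/L·hr
Tail: C_last/k_e = 6.94/0.057 = 121.754
AUC_0→∞ (transdermal patch) = 65.36875 + 121.754 = 187.12275 mg/L·hr
F = (AUC_ev/D_ev)/(AUC_iv/D_iv) = (187.12275/400)/(229/100) = 0.467807/2.29 = 0.2043

F = 0.204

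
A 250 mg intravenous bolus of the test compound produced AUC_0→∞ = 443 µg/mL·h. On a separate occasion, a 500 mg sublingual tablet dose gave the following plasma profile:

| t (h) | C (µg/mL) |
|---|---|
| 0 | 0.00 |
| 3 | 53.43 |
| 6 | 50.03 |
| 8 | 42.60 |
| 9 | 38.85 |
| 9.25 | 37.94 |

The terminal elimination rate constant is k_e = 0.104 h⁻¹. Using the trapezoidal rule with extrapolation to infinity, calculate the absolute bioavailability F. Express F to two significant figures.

F = 0.84

Trapezoidal AUC_0→9.25 (sublingual tablet):
  [0→3]: (0.00+53.43)/2 × 3 = 80.145
  [3→6]: (53.43+50.03)/2 × 3 = 155.19
  [6→8]: (50.03+42.60)/2 × 2 = 92.63
  [8→9]: (42.60+38.85)/2 × 1 = 40.725
  [9→9.25]: (38.85+37.94)/2 × 0.25 = 9.59875
  Sum = 378.28875 µg/mL·h
Tail: C_last/k_e = 37.94/0.104 = 364.808
AUC_0→∞ (sublingual tablet) = 378.28875 + 364.808 = 743.09675 µg/mL·h
F = (AUC_ev/D_ev)/(AUC_iv/D_iv) = (743.09675/500)/(443/250) = 1.4861935/1.772 = 0.8387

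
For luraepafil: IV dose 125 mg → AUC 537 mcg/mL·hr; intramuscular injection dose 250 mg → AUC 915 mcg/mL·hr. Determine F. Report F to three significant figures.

F = (AUC_ev / D_ev) / (AUC_iv / D_iv)
  = (915/250) / (537/125)
  = 3.66 / 4.296 = 0.8520

F = 0.852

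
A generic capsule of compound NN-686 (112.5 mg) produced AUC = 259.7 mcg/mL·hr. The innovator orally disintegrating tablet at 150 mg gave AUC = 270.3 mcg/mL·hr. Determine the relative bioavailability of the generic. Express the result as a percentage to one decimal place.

F_rel = 128.1%

F_rel = (AUC_test/D_test) / (AUC_ref/D_ref)
      = (259.7/112.5) / (270.3/150)
      = 2.30844 / 1.802 = 1.2810 = 128.10%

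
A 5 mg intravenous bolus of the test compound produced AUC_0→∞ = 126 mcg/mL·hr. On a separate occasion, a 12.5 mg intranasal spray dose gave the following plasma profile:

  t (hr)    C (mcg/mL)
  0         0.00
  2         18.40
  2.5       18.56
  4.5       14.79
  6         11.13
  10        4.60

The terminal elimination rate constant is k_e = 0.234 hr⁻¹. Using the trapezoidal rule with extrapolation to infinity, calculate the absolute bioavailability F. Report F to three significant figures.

Trapezoidal AUC_0→10 (intranasal spray):
  [0→2]: (0.00+18.40)/2 × 2 = 18.4
  [2→2.5]: (18.40+18.56)/2 × 0.5 = 9.24
  [2.5→4.5]: (18.56+14.79)/2 × 2 = 33.35
  [4.5→6]: (14.79+11.13)/2 × 1.5 = 19.44
  [6→10]: (11.13+4.60)/2 × 4 = 31.46
  Sum = 111.89 mcg/mL·hr
Tail: C_last/k_e = 4.60/0.234 = 19.658
AUC_0→∞ (intranasal spray) = 111.89 + 19.658 = 131.548 mcg/mL·hr
F = (AUC_ev/D_ev)/(AUC_iv/D_iv) = (131.548/12.5)/(126/5) = 10.52384/25.2 = 0.4176

F = 0.418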